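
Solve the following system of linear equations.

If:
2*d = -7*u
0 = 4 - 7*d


Then:
d = 4/7
u = -8/49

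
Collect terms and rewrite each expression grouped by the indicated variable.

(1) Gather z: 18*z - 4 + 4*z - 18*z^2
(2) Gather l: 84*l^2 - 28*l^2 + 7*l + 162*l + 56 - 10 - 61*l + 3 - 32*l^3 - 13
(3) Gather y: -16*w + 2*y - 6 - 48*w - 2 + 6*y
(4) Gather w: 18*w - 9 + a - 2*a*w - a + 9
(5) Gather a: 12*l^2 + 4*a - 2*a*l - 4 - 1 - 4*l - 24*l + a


(1) = -18*z^2 + 22*z - 4
(2) = -32*l^3 + 56*l^2 + 108*l + 36
(3) = -64*w + 8*y - 8
(4) = w*(18 - 2*a)
(5) = a*(5 - 2*l) + 12*l^2 - 28*l - 5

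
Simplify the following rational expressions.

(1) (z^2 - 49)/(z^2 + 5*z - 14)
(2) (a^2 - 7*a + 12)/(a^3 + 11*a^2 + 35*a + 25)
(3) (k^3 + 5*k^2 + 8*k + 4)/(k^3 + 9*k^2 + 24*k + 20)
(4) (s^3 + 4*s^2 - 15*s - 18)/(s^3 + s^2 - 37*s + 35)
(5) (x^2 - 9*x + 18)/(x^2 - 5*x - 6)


(1) = (z - 7)/(z - 2)
(2) = (a^2 - 7*a + 12)/(a^3 + 11*a^2 + 35*a + 25)
(3) = (k + 1)/(k + 5)
(4) = (s^3 + 4*s^2 - 15*s - 18)/(s^3 + s^2 - 37*s + 35)
(5) = (x - 3)/(x + 1)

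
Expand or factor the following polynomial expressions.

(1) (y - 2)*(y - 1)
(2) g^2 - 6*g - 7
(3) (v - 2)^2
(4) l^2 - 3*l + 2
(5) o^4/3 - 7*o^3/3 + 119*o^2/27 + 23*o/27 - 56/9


(1) = y^2 - 3*y + 2
(2) = (g - 7)*(g + 1)
(3) = v^2 - 4*v + 4
(4) = (l - 2)*(l - 1)
(5) = (o/3 + 1/3)*(o - 3)*(o - 8/3)*(o - 7/3)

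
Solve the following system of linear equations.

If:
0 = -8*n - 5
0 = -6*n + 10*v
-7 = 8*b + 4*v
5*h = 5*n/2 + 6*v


Then:
b = -11/16
h = -61/80
n = -5/8
v = -3/8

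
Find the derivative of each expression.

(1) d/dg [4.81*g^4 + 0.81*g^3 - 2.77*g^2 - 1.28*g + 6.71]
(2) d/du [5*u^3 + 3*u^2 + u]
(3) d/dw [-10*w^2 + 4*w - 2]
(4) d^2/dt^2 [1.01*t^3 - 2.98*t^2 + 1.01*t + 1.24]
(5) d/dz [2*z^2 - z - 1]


(1) = 19.24*g^3 + 2.43*g^2 - 5.54*g - 1.28
(2) = 15*u^2 + 6*u + 1
(3) = 4 - 20*w
(4) = 6.06*t - 5.96
(5) = 4*z - 1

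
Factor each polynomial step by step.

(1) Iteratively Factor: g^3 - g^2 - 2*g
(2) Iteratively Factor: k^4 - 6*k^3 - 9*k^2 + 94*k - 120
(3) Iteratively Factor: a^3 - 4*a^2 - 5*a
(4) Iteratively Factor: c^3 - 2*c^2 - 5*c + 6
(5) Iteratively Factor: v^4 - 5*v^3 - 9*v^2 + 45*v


(1) = (g + 1)*(g^2 - 2*g) = (g - 2)*(g + 1)*(g)
(2) = (k + 4)*(k^3 - 10*k^2 + 31*k - 30) = (k - 5)*(k + 4)*(k^2 - 5*k + 6) = (k - 5)*(k - 3)*(k + 4)*(k - 2)
(3) = (a + 1)*(a^2 - 5*a) = (a - 5)*(a + 1)*(a)
(4) = (c + 2)*(c^2 - 4*c + 3) = (c - 3)*(c + 2)*(c - 1)
(5) = (v)*(v^3 - 5*v^2 - 9*v + 45) = v*(v - 5)*(v^2 - 9) = v*(v - 5)*(v - 3)*(v + 3)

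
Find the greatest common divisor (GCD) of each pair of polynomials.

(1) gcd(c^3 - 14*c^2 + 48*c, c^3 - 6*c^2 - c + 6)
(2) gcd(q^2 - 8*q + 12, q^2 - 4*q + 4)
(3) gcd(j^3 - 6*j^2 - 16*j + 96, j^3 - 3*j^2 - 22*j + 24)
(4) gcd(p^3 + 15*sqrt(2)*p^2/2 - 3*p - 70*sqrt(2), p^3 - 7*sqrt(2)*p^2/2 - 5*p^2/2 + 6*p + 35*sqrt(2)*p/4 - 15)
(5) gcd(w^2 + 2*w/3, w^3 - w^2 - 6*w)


(1) = c - 6
(2) = q - 2
(3) = j^2 - 2*j - 24
(4) = p - 2*sqrt(2)
(5) = w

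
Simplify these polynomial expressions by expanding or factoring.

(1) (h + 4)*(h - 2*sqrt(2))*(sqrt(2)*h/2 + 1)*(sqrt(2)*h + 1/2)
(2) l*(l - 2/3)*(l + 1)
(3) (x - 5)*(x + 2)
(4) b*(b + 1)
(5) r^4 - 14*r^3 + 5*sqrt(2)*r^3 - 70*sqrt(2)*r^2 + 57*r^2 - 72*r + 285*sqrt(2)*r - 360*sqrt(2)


(1) = h^4 - 3*sqrt(2)*h^3/4 + 4*h^3 - 9*h^2/2 - 3*sqrt(2)*h^2 - 18*h - sqrt(2)*h - 4*sqrt(2)
(2) = l^3 + l^2/3 - 2*l/3
(3) = x^2 - 3*x - 10
(4) = b^2 + b
(5) = (r - 8)*(r - 3)^2*(r + 5*sqrt(2))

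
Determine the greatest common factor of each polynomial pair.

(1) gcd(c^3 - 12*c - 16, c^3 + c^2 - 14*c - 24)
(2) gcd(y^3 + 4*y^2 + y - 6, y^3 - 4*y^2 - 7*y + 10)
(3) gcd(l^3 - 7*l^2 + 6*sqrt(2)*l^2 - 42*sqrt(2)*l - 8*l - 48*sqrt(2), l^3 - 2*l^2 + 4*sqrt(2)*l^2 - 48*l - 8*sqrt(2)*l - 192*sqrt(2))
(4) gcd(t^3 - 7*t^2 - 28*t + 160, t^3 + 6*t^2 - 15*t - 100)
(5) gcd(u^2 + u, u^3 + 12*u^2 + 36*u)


(1) = c^2 - 2*c - 8
(2) = y^2 + y - 2
(3) = gcd((l - 8)*(l + 1)*(l + 6*sqrt(2)), (l - 8)*(l + 6)*(l + 4*sqrt(2))) = l - 8
(4) = t^2 + t - 20
(5) = gcd(u*(u + 1), u*(u + 6)^2) = u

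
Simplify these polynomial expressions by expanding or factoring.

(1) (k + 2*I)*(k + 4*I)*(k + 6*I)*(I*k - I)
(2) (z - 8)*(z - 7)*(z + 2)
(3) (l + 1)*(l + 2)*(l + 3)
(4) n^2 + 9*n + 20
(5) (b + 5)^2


(1) = I*k^4 - 12*k^3 - I*k^3 + 12*k^2 - 44*I*k^2 + 48*k + 44*I*k - 48
(2) = z^3 - 13*z^2 + 26*z + 112
(3) = l^3 + 6*l^2 + 11*l + 6
(4) = (n + 4)*(n + 5)
(5) = b^2 + 10*b + 25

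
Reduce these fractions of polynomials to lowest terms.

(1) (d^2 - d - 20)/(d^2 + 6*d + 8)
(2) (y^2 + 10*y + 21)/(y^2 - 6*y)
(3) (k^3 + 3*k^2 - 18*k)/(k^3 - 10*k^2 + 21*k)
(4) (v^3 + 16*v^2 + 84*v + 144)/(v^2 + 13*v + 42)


(1) = (d - 5)/(d + 2)
(2) = (y^2 + 10*y + 21)/(y^2 - 6*y)
(3) = (k + 6)/(k - 7)
(4) = (v^2 + 10*v + 24)/(v + 7)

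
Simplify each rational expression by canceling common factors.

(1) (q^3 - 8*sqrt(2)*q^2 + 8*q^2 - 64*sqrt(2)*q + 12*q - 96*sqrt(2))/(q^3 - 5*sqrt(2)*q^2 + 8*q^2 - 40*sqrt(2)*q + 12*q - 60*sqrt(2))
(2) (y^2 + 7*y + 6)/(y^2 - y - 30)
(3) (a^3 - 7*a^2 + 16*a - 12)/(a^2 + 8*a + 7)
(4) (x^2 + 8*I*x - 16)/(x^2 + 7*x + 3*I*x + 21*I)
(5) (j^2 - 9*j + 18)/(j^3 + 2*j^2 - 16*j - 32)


(1) = (q - 8*sqrt(2))/(q - 5*sqrt(2))
(2) = (y^2 + 7*y + 6)/(y^2 - y - 30)
(3) = (a^3 - 7*a^2 + 16*a - 12)/(a^2 + 8*a + 7)
(4) = (x^2 + 8*I*x - 16)/(x^2 + x*(7 + 3*I) + 21*I)
(5) = (j^2 - 9*j + 18)/(j^3 + 2*j^2 - 16*j - 32)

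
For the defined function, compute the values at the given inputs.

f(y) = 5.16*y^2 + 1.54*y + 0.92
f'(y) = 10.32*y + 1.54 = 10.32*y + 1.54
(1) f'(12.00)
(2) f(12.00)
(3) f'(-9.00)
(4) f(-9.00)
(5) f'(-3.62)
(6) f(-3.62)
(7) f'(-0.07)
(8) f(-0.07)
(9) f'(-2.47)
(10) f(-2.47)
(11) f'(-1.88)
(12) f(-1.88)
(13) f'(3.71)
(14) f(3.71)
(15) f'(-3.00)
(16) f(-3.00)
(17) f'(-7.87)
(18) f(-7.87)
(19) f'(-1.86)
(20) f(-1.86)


(1) = 125.38
(2) = 762.44
(3) = -91.34
(4) = 405.02
(5) = -35.82
(6) = 62.96
(7) = 0.82
(8) = 0.84
(9) = -23.95
(10) = 28.60
(11) = -17.86
(12) = 16.26
(13) = 39.83
(14) = 77.66
(15) = -29.42
(16) = 42.74
(17) = -79.68
(18) = 308.39
(19) = -17.66
(20) = 15.91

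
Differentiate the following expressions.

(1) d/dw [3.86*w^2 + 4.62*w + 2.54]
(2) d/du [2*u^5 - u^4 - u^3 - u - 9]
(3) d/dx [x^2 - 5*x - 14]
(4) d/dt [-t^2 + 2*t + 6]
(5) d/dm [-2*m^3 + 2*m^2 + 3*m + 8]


(1) = 7.72*w + 4.62
(2) = 10*u^4 - 4*u^3 - 3*u^2 - 1
(3) = 2*x - 5
(4) = 2 - 2*t
(5) = -6*m^2 + 4*m + 3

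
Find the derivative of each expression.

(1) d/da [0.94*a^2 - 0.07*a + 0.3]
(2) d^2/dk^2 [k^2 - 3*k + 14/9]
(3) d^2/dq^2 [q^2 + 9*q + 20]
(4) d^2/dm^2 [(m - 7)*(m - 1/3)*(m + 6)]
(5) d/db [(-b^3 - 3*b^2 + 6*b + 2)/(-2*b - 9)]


(1) = 1.88*a - 0.07
(2) = 2
(3) = 2
(4) = 6*m - 8/3
(5) = (4*b^3 + 33*b^2 + 54*b - 50)/(4*b^2 + 36*b + 81)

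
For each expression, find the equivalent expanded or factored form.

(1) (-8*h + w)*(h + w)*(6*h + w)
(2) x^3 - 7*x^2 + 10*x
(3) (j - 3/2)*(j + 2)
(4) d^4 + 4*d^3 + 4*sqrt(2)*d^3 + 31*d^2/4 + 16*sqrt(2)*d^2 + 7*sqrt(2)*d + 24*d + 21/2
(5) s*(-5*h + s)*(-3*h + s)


(1) = -48*h^3 - 50*h^2*w - h*w^2 + w^3
(2) = x*(x - 5)*(x - 2)
(3) = j^2 + j/2 - 3
(4) = (d + 1/2)*(d + 7/2)*(d + sqrt(2))*(d + 3*sqrt(2))
(5) = 15*h^2*s - 8*h*s^2 + s^3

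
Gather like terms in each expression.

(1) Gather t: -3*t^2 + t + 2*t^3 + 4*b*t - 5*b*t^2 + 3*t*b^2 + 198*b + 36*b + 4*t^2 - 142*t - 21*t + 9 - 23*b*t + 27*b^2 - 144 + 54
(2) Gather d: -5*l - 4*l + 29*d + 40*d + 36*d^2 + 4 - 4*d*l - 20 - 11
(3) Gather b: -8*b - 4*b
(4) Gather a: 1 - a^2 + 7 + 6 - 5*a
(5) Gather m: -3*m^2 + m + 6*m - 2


(1) = 27*b^2 + 234*b + 2*t^3 + t^2*(1 - 5*b) + t*(3*b^2 - 19*b - 162) - 81
(2) = 36*d^2 + d*(69 - 4*l) - 9*l - 27
(3) = -12*b
(4) = -a^2 - 5*a + 14
(5) = -3*m^2 + 7*m - 2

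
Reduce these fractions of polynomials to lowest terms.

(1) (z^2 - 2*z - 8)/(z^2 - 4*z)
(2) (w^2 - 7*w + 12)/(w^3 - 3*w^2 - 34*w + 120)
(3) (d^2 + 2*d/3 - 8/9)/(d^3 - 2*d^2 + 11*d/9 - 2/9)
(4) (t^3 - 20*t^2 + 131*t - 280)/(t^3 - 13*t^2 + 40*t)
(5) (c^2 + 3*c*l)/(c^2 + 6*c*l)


(1) = (z + 2)/z
(2) = (w - 3)/(w^2 + w - 30)
(3) = (3*d + 4)/(3*d^2 - 4*d + 1)
(4) = (t - 7)/t
(5) = (c + 3*l)/(c + 6*l)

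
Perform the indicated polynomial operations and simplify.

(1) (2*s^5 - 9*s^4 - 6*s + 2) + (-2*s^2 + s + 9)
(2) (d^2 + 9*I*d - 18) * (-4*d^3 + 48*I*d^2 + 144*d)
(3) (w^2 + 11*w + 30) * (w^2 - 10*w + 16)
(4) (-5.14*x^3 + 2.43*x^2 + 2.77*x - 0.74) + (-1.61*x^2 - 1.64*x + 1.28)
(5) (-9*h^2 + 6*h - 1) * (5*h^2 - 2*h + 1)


(1) = 2*s^5 - 9*s^4 - 2*s^2 - 5*s + 11
(2) = -4*d^5 + 12*I*d^4 - 216*d^3 + 432*I*d^2 - 2592*d
(3) = w^4 + w^3 - 64*w^2 - 124*w + 480
(4) = -5.14*x^3 + 0.82*x^2 + 1.13*x + 0.54
(5) = -45*h^4 + 48*h^3 - 26*h^2 + 8*h - 1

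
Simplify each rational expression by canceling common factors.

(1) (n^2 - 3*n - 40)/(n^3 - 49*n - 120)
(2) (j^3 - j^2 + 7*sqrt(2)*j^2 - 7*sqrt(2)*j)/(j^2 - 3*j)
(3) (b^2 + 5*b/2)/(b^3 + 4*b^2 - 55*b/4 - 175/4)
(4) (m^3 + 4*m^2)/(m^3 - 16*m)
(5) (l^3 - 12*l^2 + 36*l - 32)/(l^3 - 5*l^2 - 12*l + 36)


(1) = 1/(n + 3)
(2) = (j^2 + j*(-1 + 7*sqrt(2)) - 7*sqrt(2))/(j - 3)
(3) = 2*b/(2*b^2 + 3*b - 35)
(4) = m/(m - 4)
(5) = (l^2 - 10*l + 16)/(l^2 - 3*l - 18)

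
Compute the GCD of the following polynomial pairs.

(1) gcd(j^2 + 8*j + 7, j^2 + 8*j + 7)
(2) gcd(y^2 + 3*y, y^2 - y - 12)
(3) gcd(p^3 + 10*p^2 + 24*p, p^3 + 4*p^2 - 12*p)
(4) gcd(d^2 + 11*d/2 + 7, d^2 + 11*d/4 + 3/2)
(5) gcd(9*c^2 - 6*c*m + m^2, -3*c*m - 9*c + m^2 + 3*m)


(1) = gcd((j + 1)*(j + 7), (j + 1)*(j + 7)) = j^2 + 8*j + 7
(2) = y + 3
(3) = p^2 + 6*p
(4) = d + 2
(5) = gcd((-3*c + m)^2, (-3*c + m)*(m + 3)) = 3*c - m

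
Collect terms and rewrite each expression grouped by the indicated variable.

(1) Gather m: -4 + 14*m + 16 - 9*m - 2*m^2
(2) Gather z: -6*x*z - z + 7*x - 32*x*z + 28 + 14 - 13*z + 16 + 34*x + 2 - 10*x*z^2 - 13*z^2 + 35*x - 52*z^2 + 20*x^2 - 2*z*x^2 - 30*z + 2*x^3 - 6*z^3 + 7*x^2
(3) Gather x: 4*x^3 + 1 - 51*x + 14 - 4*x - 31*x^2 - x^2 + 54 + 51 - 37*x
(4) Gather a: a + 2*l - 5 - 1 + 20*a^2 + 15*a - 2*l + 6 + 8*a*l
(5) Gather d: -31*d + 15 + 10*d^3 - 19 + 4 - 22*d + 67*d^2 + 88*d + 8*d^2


(1) = -2*m^2 + 5*m + 12
(2) = 2*x^3 + 27*x^2 + 76*x - 6*z^3 + z^2*(-10*x - 65) + z*(-2*x^2 - 38*x - 44) + 60
(3) = 4*x^3 - 32*x^2 - 92*x + 120
(4) = 20*a^2 + a*(8*l + 16)
(5) = 10*d^3 + 75*d^2 + 35*d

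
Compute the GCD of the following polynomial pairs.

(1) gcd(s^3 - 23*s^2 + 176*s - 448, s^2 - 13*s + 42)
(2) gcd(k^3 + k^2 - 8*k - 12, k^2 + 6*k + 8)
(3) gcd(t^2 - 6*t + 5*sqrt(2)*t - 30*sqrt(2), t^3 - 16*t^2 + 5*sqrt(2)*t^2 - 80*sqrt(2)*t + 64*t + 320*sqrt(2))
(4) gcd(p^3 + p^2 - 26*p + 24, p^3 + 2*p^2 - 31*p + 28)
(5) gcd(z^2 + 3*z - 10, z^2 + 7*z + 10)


(1) = gcd((s - 8)^2*(s - 7), (s - 7)*(s - 6)) = s - 7
(2) = k + 2
(3) = gcd((t - 6)*(t + 5*sqrt(2)), (t - 8)^2*(t + 5*sqrt(2))) = t + 5*sqrt(2)
(4) = gcd((p - 4)*(p - 1)*(p + 6), (p - 4)*(p - 1)*(p + 7)) = p^2 - 5*p + 4
(5) = gcd((z - 2)*(z + 5), (z + 2)*(z + 5)) = z + 5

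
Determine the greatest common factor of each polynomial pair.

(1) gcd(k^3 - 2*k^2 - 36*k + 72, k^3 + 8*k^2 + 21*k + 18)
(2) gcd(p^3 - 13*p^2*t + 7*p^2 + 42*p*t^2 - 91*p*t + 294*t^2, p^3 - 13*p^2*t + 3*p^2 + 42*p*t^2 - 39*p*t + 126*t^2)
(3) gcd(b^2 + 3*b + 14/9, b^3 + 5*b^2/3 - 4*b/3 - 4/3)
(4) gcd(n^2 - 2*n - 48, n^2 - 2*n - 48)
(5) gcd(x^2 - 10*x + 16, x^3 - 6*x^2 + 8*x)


(1) = gcd((k - 6)*(k - 2)*(k + 6), (k + 2)*(k + 3)^2) = 1
(2) = gcd((p + 7)*(p - 7*t)*(p - 6*t), (p + 3)*(p - 7*t)*(p - 6*t)) = p^2 - 13*p*t + 42*t^2
(3) = gcd((b + 2/3)*(b + 7/3), (b - 1)*(b + 2/3)*(b + 2)) = b + 2/3
(4) = gcd((n - 8)*(n + 6), (n - 8)*(n + 6)) = n^2 - 2*n - 48
(5) = gcd((x - 8)*(x - 2), x*(x - 4)*(x - 2)) = x - 2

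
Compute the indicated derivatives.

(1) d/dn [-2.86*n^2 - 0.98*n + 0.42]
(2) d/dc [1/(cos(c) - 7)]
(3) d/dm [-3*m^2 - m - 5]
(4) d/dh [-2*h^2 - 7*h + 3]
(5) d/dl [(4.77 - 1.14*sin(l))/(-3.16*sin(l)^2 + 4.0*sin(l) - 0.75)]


(1) = -5.72*n - 0.98
(2) = sin(c)/(cos(c) - 7)^2
(3) = -6*m - 1
(4) = -4*h - 7
(5) = (-3.6024*sin(l)^2 + 30.1464*sin(l) - 18.225)*cos(l)/(9.9856*sin(l)^4 - 25.28*sin(l)^3 + 20.74*sin(l)^2 - 6.0*sin(l) + 0.5625)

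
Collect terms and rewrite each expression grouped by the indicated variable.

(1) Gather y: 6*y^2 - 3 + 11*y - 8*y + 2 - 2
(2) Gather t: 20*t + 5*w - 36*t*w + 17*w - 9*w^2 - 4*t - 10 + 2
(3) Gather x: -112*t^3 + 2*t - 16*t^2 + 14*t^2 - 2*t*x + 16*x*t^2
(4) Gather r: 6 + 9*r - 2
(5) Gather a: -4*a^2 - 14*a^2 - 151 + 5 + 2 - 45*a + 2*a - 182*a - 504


(1) = 6*y^2 + 3*y - 3
(2) = t*(16 - 36*w) - 9*w^2 + 22*w - 8
(3) = -112*t^3 - 2*t^2 + 2*t + x*(16*t^2 - 2*t)
(4) = 9*r + 4
(5) = -18*a^2 - 225*a - 648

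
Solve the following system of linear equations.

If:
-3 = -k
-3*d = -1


Then:
d = 1/3
k = 3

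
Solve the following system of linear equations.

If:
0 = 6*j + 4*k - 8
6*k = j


Then:
j = 6/5
k = 1/5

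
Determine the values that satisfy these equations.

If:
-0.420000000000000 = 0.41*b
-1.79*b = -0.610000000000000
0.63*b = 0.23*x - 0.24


Then:
No Solution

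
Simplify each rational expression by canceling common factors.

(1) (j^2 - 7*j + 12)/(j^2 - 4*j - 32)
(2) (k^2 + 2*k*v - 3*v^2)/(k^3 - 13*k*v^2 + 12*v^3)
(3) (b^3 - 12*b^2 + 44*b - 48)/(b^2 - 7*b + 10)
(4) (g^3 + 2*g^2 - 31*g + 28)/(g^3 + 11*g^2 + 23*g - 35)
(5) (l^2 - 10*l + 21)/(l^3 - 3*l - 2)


(1) = (j^2 - 7*j + 12)/(j^2 - 4*j - 32)
(2) = (-k - 3*v)/(-k^2 - k*v + 12*v^2)
(3) = (b^2 - 10*b + 24)/(b - 5)
(4) = (g - 4)/(g + 5)
(5) = (l^2 - 10*l + 21)/(l^3 - 3*l - 2)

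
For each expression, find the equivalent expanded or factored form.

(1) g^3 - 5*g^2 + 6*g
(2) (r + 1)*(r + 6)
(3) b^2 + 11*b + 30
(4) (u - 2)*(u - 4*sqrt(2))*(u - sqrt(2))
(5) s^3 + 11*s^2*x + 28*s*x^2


(1) = g*(g - 3)*(g - 2)
(2) = r^2 + 7*r + 6
(3) = (b + 5)*(b + 6)
(4) = u^3 - 5*sqrt(2)*u^2 - 2*u^2 + 8*u + 10*sqrt(2)*u - 16
(5) = s*(s + 4*x)*(s + 7*x)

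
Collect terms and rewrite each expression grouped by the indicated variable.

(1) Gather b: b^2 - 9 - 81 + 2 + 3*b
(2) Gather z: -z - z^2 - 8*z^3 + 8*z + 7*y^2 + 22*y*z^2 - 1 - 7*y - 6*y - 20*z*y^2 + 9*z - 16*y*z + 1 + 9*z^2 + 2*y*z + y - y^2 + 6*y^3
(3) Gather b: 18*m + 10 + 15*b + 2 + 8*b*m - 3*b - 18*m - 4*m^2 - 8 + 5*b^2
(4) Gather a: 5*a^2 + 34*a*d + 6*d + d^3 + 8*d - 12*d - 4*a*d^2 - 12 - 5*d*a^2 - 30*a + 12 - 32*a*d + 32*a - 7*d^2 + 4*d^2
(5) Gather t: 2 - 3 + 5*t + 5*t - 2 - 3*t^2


(1) = b^2 + 3*b - 88
(2) = 6*y^3 + 6*y^2 - 12*y - 8*z^3 + z^2*(22*y + 8) + z*(-20*y^2 - 14*y + 16)
(3) = 5*b^2 + b*(8*m + 12) - 4*m^2 + 4
(4) = a^2*(5 - 5*d) + a*(-4*d^2 + 2*d + 2) + d^3 - 3*d^2 + 2*d
(5) = -3*t^2 + 10*t - 3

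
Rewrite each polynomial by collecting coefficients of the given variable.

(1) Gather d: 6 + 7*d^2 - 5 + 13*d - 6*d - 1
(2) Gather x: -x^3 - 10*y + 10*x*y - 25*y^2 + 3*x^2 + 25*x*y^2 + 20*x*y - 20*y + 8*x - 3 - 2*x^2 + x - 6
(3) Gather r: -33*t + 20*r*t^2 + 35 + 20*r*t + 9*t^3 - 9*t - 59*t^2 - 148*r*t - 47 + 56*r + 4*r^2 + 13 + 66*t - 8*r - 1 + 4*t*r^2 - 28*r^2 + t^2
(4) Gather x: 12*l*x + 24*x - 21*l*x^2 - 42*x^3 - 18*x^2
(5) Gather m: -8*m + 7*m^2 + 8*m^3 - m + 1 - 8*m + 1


(1) = 7*d^2 + 7*d
(2) = -x^3 + x^2 + x*(25*y^2 + 30*y + 9) - 25*y^2 - 30*y - 9
(3) = r^2*(4*t - 24) + r*(20*t^2 - 128*t + 48) + 9*t^3 - 58*t^2 + 24*t
(4) = -42*x^3 + x^2*(-21*l - 18) + x*(12*l + 24)
(5) = 8*m^3 + 7*m^2 - 17*m + 2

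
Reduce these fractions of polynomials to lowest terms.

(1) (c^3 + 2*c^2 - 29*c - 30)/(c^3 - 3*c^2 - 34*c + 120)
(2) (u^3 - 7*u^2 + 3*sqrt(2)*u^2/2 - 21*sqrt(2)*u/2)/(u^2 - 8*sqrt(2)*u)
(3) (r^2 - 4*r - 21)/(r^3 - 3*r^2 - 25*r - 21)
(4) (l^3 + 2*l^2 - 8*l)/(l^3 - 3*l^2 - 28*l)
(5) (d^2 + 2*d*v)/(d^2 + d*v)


(1) = (c + 1)/(c - 4)
(2) = (2*u^2 + u*(-14 + 3*sqrt(2)) - 21*sqrt(2))/(2*u - 16*sqrt(2))
(3) = 1/(r + 1)
(4) = (l - 2)/(l - 7)
(5) = (d + 2*v)/(d + v)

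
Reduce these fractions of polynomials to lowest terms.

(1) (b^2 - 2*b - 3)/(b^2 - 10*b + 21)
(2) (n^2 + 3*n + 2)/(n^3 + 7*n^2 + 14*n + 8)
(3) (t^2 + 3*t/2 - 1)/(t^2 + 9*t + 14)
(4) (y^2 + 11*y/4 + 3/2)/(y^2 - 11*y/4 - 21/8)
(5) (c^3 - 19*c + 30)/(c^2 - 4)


(1) = (b + 1)/(b - 7)
(2) = 1/(n + 4)
(3) = (2*t - 1)/(2*t + 14)
(4) = (2*y + 4)/(2*y - 7)
(5) = (c^2 + 2*c - 15)/(c + 2)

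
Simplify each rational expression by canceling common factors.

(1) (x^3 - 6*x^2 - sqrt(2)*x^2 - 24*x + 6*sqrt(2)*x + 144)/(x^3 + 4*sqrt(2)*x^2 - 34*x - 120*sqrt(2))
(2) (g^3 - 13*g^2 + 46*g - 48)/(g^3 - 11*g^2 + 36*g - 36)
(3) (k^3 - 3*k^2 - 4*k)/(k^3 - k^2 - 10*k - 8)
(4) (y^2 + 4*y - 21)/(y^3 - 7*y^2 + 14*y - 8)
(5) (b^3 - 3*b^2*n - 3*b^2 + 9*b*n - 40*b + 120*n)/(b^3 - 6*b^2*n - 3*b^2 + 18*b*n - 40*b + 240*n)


(1) = (x - 6)/(x + 5*sqrt(2))
(2) = (g - 8)/(g - 6)
(3) = k/(k + 2)
(4) = (y^2 + 4*y - 21)/(y^3 - 7*y^2 + 14*y - 8)
(5) = (b - 3*n)/(b - 6*n)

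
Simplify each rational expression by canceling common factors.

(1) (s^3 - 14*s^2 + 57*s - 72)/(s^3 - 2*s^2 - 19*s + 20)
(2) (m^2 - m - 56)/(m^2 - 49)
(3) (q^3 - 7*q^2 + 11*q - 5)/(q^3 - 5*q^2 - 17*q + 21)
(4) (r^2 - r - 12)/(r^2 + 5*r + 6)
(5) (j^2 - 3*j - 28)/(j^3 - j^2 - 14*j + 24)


(1) = (s^3 - 14*s^2 + 57*s - 72)/(s^3 - 2*s^2 - 19*s + 20)
(2) = (m - 8)/(m - 7)
(3) = (q^2 - 6*q + 5)/(q^2 - 4*q - 21)
(4) = (r - 4)/(r + 2)
(5) = (j - 7)/(j^2 - 5*j + 6)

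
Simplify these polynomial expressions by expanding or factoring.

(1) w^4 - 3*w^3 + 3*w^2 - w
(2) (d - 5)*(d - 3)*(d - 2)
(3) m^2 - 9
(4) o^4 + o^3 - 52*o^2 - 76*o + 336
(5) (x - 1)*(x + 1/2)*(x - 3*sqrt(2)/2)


(1) = w*(w - 1)^3
(2) = d^3 - 10*d^2 + 31*d - 30
(3) = (m - 3)*(m + 3)
(4) = (o - 7)*(o - 2)*(o + 4)*(o + 6)
(5) = x^3 - 3*sqrt(2)*x^2/2 - x^2/2 - x/2 + 3*sqrt(2)*x/4 + 3*sqrt(2)/4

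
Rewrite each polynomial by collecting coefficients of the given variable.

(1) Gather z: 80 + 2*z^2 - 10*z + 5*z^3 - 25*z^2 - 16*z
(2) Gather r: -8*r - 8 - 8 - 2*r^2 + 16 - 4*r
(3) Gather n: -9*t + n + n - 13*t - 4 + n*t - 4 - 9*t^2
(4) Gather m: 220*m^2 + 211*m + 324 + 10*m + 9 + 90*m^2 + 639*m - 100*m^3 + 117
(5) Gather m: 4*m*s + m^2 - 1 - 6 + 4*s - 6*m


(1) = 5*z^3 - 23*z^2 - 26*z + 80
(2) = -2*r^2 - 12*r
(3) = n*(t + 2) - 9*t^2 - 22*t - 8
(4) = -100*m^3 + 310*m^2 + 860*m + 450
(5) = m^2 + m*(4*s - 6) + 4*s - 7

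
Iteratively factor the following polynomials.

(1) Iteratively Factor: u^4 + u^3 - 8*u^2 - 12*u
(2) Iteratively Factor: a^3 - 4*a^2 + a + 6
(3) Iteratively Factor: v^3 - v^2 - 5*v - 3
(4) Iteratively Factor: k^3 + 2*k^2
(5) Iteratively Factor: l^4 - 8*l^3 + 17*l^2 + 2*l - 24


(1) = (u - 3)*(u^3 + 4*u^2 + 4*u) = (u - 3)*(u + 2)*(u^2 + 2*u) = u*(u - 3)*(u + 2)*(u + 2)
(2) = (a - 2)*(a^2 - 2*a - 3) = (a - 3)*(a - 2)*(a + 1)
(3) = (v - 3)*(v^2 + 2*v + 1) = (v - 3)*(v + 1)*(v + 1)
(4) = (k)*(k^2 + 2*k) = k^2*(k + 2)
(5) = (l - 2)*(l^3 - 6*l^2 + 5*l + 12) = (l - 4)*(l - 2)*(l^2 - 2*l - 3) = (l - 4)*(l - 3)*(l - 2)*(l + 1)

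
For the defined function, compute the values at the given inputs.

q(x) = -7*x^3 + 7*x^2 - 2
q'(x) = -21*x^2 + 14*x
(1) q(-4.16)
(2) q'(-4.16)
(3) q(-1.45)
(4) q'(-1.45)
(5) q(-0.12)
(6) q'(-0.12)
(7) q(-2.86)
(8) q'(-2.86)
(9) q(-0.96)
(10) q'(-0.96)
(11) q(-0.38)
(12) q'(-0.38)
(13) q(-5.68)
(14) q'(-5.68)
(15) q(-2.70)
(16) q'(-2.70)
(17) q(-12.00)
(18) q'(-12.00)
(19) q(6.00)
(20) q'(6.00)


(1) = 623.08
(2) = -421.66
(3) = 34.06
(4) = -64.45
(5) = -1.89
(6) = -1.98
(7) = 219.01
(8) = -211.81
(9) = 10.64
(10) = -32.79
(11) = -0.61
(12) = -8.35
(13) = 1506.59
(14) = -757.03
(15) = 186.81
(16) = -190.89
(17) = 13102.00
(18) = -3192.00
(19) = -1262.00
(20) = -672.00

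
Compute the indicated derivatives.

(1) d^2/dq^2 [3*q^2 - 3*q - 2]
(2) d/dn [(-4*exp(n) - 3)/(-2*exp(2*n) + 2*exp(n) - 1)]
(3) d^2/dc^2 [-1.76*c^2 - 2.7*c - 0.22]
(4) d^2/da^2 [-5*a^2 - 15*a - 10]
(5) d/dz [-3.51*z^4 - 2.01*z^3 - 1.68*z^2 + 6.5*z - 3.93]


(1) = 6
(2) = (-8*exp(2*n) - 12*exp(n) + 10)*exp(n)/(4*exp(4*n) - 8*exp(3*n) + 8*exp(2*n) - 4*exp(n) + 1)
(3) = -3.52000000000000
(4) = -10
(5) = -14.04*z^3 - 6.03*z^2 - 3.36*z + 6.5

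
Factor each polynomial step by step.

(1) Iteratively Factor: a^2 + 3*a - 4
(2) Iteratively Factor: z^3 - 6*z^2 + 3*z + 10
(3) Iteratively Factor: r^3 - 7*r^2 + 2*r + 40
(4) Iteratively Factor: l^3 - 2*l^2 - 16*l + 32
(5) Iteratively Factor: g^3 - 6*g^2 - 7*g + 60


(1) = (a + 4)*(a - 1)
(2) = (z - 2)*(z^2 - 4*z - 5) = (z - 2)*(z + 1)*(z - 5)
(3) = (r + 2)*(r^2 - 9*r + 20) = (r - 5)*(r + 2)*(r - 4)
(4) = (l - 2)*(l^2 - 16) = (l - 4)*(l - 2)*(l + 4)
(5) = (g - 4)*(g^2 - 2*g - 15) = (g - 4)*(g + 3)*(g - 5)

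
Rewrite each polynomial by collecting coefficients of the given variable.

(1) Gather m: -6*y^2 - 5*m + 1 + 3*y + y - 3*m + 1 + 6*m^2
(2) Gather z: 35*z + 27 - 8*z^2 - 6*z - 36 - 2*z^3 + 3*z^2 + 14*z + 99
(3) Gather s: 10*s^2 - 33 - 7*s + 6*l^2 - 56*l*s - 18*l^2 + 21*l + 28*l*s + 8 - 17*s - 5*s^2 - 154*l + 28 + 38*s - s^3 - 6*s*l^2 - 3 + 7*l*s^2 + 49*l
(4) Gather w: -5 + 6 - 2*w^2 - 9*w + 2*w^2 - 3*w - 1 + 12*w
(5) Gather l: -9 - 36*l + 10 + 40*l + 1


(1) = 6*m^2 - 8*m - 6*y^2 + 4*y + 2
(2) = -2*z^3 - 5*z^2 + 43*z + 90
(3) = -12*l^2 - 84*l - s^3 + s^2*(7*l + 5) + s*(-6*l^2 - 28*l + 14)
(4) = 0
(5) = 4*l + 2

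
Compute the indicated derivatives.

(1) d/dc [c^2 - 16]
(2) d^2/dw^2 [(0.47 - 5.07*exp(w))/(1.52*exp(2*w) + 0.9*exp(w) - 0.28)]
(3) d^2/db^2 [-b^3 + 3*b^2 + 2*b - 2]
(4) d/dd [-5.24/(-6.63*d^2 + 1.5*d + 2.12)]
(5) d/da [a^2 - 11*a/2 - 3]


(1) = 2*c
(2) = (-11.713728*exp(4*w) + 11.279312*exp(3*w) - 11.017872*exp(2*w) - 0.096812*exp(w) - 0.279048)*exp(w)/(3.511808*exp(6*w) + 6.23808*exp(5*w) + 1.752864*exp(4*w) - 1.56924*exp(3*w) - 0.322896*exp(2*w) + 0.21168*exp(w) - 0.021952)
(3) = 6 - 6*b
(4) = (7.86 - 69.4824*d)/(-6.63*d^2 + 1.5*d + 2.12)^2
(5) = 2*a - 11/2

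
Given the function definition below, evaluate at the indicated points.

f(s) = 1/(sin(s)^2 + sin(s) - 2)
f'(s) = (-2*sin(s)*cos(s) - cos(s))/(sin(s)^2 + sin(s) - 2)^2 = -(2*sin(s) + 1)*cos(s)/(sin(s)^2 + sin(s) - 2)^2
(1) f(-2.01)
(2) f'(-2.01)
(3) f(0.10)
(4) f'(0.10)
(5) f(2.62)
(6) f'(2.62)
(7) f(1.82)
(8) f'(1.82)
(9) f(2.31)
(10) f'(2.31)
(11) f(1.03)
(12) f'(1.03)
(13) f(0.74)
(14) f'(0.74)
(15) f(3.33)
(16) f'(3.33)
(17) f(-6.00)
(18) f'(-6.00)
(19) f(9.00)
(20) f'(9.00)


(1) = -0.48
(2) = -0.08
(3) = -0.53
(4) = -0.33
(5) = -0.80
(6) = 1.10
(7) = -10.90
(8) = 86.14
(9) = -1.40
(10) = 3.27
(11) = -2.45
(12) = -8.41
(13) = -1.15
(14) = -2.29
(15) = -0.46
(16) = 0.13
(17) = -0.61
(18) = -0.55
(19) = -0.71
(20) = 0.83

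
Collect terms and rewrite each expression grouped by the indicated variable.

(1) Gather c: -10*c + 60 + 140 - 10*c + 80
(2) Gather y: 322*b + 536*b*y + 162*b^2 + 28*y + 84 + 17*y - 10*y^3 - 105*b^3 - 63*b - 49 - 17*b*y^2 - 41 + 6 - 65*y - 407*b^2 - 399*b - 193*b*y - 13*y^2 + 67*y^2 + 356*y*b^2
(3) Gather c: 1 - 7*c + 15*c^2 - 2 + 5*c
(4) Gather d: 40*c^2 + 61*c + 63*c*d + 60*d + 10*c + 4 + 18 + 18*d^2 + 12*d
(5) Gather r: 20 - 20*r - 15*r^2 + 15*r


(1) = 280 - 20*c
(2) = -105*b^3 - 245*b^2 - 140*b - 10*y^3 + y^2*(54 - 17*b) + y*(356*b^2 + 343*b - 20)
(3) = 15*c^2 - 2*c - 1
(4) = 40*c^2 + 71*c + 18*d^2 + d*(63*c + 72) + 22
(5) = -15*r^2 - 5*r + 20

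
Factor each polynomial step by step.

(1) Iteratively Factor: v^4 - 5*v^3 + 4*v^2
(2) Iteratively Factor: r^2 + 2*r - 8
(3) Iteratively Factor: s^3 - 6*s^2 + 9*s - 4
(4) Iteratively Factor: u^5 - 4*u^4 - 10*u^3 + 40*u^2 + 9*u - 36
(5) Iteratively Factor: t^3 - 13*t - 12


(1) = (v - 4)*(v^3 - v^2) = v*(v - 4)*(v^2 - v) = v^2*(v - 4)*(v - 1)
(2) = (r - 2)*(r + 4)
(3) = (s - 1)*(s^2 - 5*s + 4) = (s - 4)*(s - 1)*(s - 1)
(4) = (u + 1)*(u^4 - 5*u^3 - 5*u^2 + 45*u - 36) = (u - 4)*(u + 1)*(u^3 - u^2 - 9*u + 9) = (u - 4)*(u + 1)*(u + 3)*(u^2 - 4*u + 3) = (u - 4)*(u - 1)*(u + 1)*(u + 3)*(u - 3)
(5) = (t + 1)*(t^2 - t - 12) = (t + 1)*(t + 3)*(t - 4)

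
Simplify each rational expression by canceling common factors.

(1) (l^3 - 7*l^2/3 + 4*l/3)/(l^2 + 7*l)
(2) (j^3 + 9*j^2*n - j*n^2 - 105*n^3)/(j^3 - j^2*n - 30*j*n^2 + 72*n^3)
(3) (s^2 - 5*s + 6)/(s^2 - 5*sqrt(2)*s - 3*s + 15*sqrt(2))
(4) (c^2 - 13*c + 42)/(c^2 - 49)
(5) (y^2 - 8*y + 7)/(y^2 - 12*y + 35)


(1) = (3*l^2 - 7*l + 4)/(3*l + 21)
(2) = (j^2 + 12*j*n + 35*n^2)/(j^2 + 2*j*n - 24*n^2)
(3) = (s - 2)/(s - 5*sqrt(2))
(4) = (c - 6)/(c + 7)
(5) = (y - 1)/(y - 5)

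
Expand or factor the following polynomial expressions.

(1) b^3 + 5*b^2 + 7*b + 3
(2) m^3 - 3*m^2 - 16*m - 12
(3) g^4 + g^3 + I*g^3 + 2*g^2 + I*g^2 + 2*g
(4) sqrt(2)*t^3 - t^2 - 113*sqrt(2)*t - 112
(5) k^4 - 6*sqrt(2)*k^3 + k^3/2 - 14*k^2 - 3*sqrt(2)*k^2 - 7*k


(1) = (b + 1)^2*(b + 3)
(2) = (m - 6)*(m + 1)*(m + 2)
(3) = g*(g + 1)*(g - I)*(g + 2*I)
(4) = (t - 8*sqrt(2))*(t + 7*sqrt(2))*(sqrt(2)*t + 1)
(5) = k*(k + 1/2)*(k - 7*sqrt(2))*(k + sqrt(2))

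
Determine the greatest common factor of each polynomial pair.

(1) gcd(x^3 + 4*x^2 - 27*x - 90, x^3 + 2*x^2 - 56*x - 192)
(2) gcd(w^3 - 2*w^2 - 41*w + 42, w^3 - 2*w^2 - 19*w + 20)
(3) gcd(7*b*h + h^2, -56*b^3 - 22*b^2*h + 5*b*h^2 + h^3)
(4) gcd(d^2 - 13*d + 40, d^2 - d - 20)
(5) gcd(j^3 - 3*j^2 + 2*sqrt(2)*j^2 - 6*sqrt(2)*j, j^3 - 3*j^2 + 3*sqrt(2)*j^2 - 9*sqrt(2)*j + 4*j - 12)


(1) = gcd((x - 5)*(x + 3)*(x + 6), (x - 8)*(x + 4)*(x + 6)) = x + 6
(2) = gcd((w - 7)*(w - 1)*(w + 6), (w - 5)*(w - 1)*(w + 4)) = w - 1
(3) = 7*b + h
(4) = gcd((d - 8)*(d - 5), (d - 5)*(d + 4)) = d - 5
(5) = gcd(j*(j - 3)*(j + 2*sqrt(2)), (j - 3)*(j + sqrt(2))*(j + 2*sqrt(2))) = j^2 + j*(-3 + 2*sqrt(2)) - 6*sqrt(2)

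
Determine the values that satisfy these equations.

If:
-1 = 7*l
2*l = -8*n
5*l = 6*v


Then:
l = -1/7
n = 1/28
v = -5/42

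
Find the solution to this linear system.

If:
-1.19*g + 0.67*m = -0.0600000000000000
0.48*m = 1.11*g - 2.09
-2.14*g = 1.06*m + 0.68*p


Then:
g = 7.95
m = 14.03
p = -46.89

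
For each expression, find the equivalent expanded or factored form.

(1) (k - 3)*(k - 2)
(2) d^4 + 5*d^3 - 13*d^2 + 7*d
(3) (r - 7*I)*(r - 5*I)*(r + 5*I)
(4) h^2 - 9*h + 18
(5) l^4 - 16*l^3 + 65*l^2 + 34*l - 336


(1) = k^2 - 5*k + 6
(2) = d*(d - 1)^2*(d + 7)
(3) = r^3 - 7*I*r^2 + 25*r - 175*I
(4) = (h - 6)*(h - 3)
(5) = (l - 8)*(l - 7)*(l - 3)*(l + 2)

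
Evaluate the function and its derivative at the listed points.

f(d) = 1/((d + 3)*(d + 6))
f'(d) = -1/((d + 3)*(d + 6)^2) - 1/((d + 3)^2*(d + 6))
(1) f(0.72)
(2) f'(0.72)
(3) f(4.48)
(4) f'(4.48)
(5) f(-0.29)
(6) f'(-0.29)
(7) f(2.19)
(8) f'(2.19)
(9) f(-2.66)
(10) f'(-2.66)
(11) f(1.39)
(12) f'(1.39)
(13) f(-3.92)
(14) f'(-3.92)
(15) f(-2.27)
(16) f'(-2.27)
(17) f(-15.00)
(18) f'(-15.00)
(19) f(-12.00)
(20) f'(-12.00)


(1) = 0.04
(2) = -0.02
(3) = 0.01
(4) = -0.00
(5) = 0.06
(6) = -0.04
(7) = 0.02
(8) = -0.01
(9) = 0.88
(10) = -2.85
(11) = 0.03
(12) = -0.01
(13) = -0.52
(14) = -0.32
(15) = 0.37
(16) = -0.60
(17) = 0.01
(18) = 0.00
(19) = 0.02
(20) = 0.01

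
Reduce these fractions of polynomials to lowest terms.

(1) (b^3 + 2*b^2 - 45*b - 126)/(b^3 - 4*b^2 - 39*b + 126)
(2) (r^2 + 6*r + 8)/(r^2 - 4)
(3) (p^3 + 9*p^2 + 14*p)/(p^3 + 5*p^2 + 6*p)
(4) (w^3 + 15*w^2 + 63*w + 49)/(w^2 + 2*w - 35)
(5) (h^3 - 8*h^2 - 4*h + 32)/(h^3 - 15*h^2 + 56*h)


(1) = (b + 3)/(b - 3)
(2) = (r + 4)/(r - 2)
(3) = (p + 7)/(p + 3)
(4) = (w^2 + 8*w + 7)/(w - 5)
(5) = (h^2 - 4)/(h^2 - 7*h)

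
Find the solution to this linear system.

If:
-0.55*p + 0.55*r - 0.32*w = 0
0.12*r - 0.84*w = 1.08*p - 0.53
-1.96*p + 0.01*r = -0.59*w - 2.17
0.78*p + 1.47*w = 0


Then:
No Solution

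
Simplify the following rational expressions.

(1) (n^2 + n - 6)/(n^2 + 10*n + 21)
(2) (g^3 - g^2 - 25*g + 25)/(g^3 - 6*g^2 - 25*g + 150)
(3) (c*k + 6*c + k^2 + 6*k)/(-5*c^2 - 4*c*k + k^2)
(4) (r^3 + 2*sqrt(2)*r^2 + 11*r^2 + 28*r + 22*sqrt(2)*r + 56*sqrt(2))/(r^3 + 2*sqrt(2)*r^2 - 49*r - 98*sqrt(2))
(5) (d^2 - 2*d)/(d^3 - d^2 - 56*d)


(1) = (n - 2)/(n + 7)
(2) = (g - 1)/(g - 6)
(3) = (-k - 6)/(5*c - k)
(4) = (r + 4)/(r - 7)
(5) = (d - 2)/(d^2 - d - 56)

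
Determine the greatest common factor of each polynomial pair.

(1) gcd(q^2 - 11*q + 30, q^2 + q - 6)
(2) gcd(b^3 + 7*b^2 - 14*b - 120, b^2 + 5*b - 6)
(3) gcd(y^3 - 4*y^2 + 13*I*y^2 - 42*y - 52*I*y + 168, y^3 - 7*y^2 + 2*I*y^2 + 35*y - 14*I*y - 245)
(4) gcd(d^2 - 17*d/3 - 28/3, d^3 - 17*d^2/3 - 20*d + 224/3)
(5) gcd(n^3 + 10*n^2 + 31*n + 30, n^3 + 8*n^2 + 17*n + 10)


(1) = gcd((q - 6)*(q - 5), (q - 2)*(q + 3)) = 1
(2) = b + 6
(3) = y + 7*I
(4) = d - 7
(5) = n^2 + 7*n + 10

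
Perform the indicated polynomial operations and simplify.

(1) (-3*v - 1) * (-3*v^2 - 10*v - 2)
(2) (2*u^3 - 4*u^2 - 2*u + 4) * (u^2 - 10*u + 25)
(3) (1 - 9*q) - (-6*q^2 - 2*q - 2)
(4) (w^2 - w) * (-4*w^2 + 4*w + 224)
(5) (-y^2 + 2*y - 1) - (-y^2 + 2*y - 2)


(1) = 9*v^3 + 33*v^2 + 16*v + 2
(2) = 2*u^5 - 24*u^4 + 88*u^3 - 76*u^2 - 90*u + 100
(3) = 6*q^2 - 7*q + 3
(4) = -4*w^4 + 8*w^3 + 220*w^2 - 224*w
(5) = 1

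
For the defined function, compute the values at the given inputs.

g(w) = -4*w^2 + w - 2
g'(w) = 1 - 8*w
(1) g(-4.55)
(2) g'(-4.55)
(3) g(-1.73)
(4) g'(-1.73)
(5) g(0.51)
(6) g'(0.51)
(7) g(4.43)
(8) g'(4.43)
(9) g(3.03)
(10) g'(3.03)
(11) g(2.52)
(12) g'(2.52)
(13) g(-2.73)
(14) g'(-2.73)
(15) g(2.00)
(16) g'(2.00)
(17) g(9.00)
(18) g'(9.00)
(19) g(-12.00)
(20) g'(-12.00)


(1) = -89.36
(2) = 37.40
(3) = -15.70
(4) = 14.84
(5) = -2.53
(6) = -3.08
(7) = -76.07
(8) = -34.44
(9) = -35.69
(10) = -23.24
(11) = -24.88
(12) = -19.16
(13) = -34.54
(14) = 22.84
(15) = -16.00
(16) = -15.00
(17) = -317.00
(18) = -71.00
(19) = -590.00
(20) = 97.00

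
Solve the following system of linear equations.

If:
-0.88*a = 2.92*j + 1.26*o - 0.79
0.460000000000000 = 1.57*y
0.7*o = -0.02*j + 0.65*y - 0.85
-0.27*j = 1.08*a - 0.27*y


Then:
a = -0.11
j = 0.72
o = -0.96
y = 0.29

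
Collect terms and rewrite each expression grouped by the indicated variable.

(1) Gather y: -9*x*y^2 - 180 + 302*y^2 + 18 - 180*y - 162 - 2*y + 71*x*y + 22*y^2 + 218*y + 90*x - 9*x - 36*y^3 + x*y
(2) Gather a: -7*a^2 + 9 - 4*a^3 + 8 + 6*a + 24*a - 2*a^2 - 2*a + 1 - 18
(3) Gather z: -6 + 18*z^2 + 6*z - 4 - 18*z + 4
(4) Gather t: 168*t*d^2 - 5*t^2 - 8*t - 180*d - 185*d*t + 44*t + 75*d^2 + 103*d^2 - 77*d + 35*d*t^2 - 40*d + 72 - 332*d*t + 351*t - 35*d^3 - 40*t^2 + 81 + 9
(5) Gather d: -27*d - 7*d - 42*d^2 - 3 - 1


(1) = 81*x - 36*y^3 + y^2*(324 - 9*x) + y*(72*x + 36) - 324
(2) = -4*a^3 - 9*a^2 + 28*a
(3) = 18*z^2 - 12*z - 6
(4) = -35*d^3 + 178*d^2 - 297*d + t^2*(35*d - 45) + t*(168*d^2 - 517*d + 387) + 162
(5) = -42*d^2 - 34*d - 4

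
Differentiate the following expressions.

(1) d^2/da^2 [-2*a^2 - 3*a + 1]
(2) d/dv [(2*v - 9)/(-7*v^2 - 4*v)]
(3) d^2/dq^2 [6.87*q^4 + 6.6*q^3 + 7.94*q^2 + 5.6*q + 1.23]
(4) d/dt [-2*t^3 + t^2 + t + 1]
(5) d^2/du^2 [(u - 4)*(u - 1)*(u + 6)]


(1) = -4
(2) = 2*(7*v^2 - 63*v - 18)/(v^2*(49*v^2 + 56*v + 16))
(3) = 82.44*q^2 + 39.6*q + 15.88
(4) = -6*t^2 + 2*t + 1
(5) = 6*u + 2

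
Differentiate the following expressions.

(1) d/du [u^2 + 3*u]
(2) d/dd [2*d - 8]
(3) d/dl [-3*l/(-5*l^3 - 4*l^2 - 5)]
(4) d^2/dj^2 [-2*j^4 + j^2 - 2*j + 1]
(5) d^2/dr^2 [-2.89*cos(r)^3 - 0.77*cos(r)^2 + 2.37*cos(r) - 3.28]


(1) = 2*u + 3
(2) = 2
(3) = 3*(5*l^3 - l^2*(15*l + 8) + 4*l^2 + 5)/(5*l^3 + 4*l^2 + 5)^2
(4) = 2 - 24*j^2
(5) = -0.2025*cos(r) + 1.54*cos(2*r) + 6.5025*cos(3*r)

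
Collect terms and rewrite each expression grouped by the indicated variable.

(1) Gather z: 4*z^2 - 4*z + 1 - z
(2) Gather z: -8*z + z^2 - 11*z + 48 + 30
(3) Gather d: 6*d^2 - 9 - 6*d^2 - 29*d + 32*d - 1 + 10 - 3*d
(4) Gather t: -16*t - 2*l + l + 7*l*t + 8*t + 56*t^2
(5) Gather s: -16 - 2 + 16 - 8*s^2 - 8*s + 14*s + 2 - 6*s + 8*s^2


(1) = 4*z^2 - 5*z + 1
(2) = z^2 - 19*z + 78
(3) = 0
(4) = -l + 56*t^2 + t*(7*l - 8)
(5) = 0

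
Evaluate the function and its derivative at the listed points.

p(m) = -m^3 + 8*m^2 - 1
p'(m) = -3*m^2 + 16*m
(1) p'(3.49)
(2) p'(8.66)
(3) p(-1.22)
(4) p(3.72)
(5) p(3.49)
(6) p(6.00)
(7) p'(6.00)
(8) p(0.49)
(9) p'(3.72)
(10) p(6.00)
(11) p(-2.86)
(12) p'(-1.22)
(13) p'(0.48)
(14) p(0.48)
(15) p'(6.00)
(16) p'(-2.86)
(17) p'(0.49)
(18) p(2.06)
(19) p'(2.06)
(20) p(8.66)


(1) = 19.30
(2) = -86.43
(3) = 12.72
(4) = 58.23
(5) = 53.93
(6) = 71.00
(7) = -12.00
(8) = 0.80
(9) = 18.00
(10) = 71.00
(11) = 87.83
(12) = -23.99
(13) = 6.99
(14) = 0.73
(15) = -12.00
(16) = -70.30
(17) = 7.12
(18) = 24.21
(19) = 20.23
(20) = -50.50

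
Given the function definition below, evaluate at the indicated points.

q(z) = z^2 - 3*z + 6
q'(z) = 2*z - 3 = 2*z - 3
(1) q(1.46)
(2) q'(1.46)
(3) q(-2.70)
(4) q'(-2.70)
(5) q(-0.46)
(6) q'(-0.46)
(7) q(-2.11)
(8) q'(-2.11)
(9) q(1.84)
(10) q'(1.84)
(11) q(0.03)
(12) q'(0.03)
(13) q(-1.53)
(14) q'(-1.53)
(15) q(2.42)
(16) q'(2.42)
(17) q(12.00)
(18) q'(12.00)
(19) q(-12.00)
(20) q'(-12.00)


(1) = 3.75
(2) = -0.08
(3) = 21.39
(4) = -8.40
(5) = 7.59
(6) = -3.92
(7) = 16.78
(8) = -7.22
(9) = 3.87
(10) = 0.68
(11) = 5.91
(12) = -2.94
(13) = 12.93
(14) = -6.06
(15) = 4.60
(16) = 1.84
(17) = 114.00
(18) = 21.00
(19) = 186.00
(20) = -27.00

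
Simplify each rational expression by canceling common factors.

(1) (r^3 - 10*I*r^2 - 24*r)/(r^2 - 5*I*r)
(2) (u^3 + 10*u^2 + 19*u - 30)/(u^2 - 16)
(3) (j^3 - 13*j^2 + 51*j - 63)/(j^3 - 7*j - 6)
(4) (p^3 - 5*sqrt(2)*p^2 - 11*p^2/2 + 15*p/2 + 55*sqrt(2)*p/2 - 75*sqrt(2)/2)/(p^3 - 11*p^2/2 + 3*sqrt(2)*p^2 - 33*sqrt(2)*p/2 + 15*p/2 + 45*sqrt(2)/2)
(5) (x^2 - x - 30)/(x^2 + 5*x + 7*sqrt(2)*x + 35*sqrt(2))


(1) = (r^2 - 10*I*r - 24)/(r - 5*I)
(2) = (u^3 + 10*u^2 + 19*u - 30)/(u^2 - 16)
(3) = (j^2 - 10*j + 21)/(j^2 + 3*j + 2)
(4) = (4*p - 20*sqrt(2))/(4*p + 12*sqrt(2))
(5) = (x - 6)/(x + 7*sqrt(2))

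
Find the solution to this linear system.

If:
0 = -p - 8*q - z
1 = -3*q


Then:
p = 8/3 - z
q = -1/3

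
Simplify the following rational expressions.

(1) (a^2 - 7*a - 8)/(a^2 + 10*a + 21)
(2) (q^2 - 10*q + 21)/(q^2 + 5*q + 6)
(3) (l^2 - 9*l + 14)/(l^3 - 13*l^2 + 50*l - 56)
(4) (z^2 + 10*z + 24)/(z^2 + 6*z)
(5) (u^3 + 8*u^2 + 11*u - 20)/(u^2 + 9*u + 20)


(1) = (a^2 - 7*a - 8)/(a^2 + 10*a + 21)
(2) = (q^2 - 10*q + 21)/(q^2 + 5*q + 6)
(3) = 1/(l - 4)
(4) = (z + 4)/z
(5) = u - 1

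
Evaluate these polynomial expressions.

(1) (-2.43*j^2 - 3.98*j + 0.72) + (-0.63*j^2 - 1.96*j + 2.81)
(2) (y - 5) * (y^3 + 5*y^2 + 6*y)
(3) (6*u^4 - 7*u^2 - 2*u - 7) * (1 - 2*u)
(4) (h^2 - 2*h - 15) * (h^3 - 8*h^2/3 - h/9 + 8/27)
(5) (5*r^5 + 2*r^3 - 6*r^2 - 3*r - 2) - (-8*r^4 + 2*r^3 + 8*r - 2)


(1) = -3.06*j^2 - 5.94*j + 3.53
(2) = y^4 - 19*y^2 - 30*y
(3) = -12*u^5 + 6*u^4 + 14*u^3 - 3*u^2 + 12*u - 7
(4) = h^5 - 14*h^4/3 - 88*h^3/9 + 1094*h^2/27 + 29*h/27 - 40/9
(5) = 5*r^5 + 8*r^4 - 6*r^2 - 11*r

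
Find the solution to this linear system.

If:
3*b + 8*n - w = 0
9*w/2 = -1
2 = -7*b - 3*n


Then:
b = -46/141
n = 40/423
w = -2/9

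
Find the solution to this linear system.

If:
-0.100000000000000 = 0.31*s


Then:
s = -0.32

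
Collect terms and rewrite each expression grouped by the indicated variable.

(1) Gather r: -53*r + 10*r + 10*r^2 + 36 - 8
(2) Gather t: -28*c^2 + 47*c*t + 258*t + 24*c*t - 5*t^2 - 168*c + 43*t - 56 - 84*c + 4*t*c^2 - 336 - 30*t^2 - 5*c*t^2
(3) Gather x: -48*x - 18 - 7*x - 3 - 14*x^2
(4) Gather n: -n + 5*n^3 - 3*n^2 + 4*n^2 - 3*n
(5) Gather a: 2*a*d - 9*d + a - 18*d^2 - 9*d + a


(1) = 10*r^2 - 43*r + 28
(2) = -28*c^2 - 252*c + t^2*(-5*c - 35) + t*(4*c^2 + 71*c + 301) - 392
(3) = -14*x^2 - 55*x - 21
(4) = 5*n^3 + n^2 - 4*n
(5) = a*(2*d + 2) - 18*d^2 - 18*d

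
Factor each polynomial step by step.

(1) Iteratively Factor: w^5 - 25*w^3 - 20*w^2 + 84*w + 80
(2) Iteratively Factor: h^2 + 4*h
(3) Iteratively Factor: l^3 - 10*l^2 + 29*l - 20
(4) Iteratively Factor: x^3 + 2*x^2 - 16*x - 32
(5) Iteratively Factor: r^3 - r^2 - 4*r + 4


(1) = (w - 2)*(w^4 + 2*w^3 - 21*w^2 - 62*w - 40) = (w - 2)*(w + 1)*(w^3 + w^2 - 22*w - 40) = (w - 5)*(w - 2)*(w + 1)*(w^2 + 6*w + 8) = (w - 5)*(w - 2)*(w + 1)*(w + 4)*(w + 2)
(2) = (h + 4)*(h)
(3) = (l - 4)*(l^2 - 6*l + 5) = (l - 4)*(l - 1)*(l - 5)
(4) = (x - 4)*(x^2 + 6*x + 8) = (x - 4)*(x + 2)*(x + 4)
(5) = (r + 2)*(r^2 - 3*r + 2) = (r - 1)*(r + 2)*(r - 2)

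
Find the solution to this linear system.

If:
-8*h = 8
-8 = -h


Then:
No Solution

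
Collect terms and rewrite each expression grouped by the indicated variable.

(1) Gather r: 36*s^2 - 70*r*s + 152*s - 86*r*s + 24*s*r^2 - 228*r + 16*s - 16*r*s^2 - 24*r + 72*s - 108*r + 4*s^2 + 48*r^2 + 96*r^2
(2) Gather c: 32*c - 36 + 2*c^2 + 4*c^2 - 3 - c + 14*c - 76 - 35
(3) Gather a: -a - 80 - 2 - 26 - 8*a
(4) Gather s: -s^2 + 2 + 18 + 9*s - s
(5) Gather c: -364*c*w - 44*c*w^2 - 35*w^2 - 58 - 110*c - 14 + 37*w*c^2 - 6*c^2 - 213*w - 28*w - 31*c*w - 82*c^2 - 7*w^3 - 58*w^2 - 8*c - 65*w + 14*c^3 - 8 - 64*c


(1) = r^2*(24*s + 144) + r*(-16*s^2 - 156*s - 360) + 40*s^2 + 240*s
(2) = 6*c^2 + 45*c - 150
(3) = -9*a - 108
(4) = -s^2 + 8*s + 20
(5) = 14*c^3 + c^2*(37*w - 88) + c*(-44*w^2 - 395*w - 182) - 7*w^3 - 93*w^2 - 306*w - 80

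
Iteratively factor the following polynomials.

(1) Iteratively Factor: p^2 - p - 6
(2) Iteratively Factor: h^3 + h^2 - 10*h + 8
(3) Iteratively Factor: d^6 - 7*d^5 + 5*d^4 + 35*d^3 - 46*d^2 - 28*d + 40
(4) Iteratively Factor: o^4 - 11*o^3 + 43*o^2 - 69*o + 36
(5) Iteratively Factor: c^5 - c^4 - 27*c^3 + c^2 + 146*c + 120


(1) = (p + 2)*(p - 3)
(2) = (h - 1)*(h^2 + 2*h - 8) = (h - 1)*(h + 4)*(h - 2)
(3) = (d - 2)*(d^5 - 5*d^4 - 5*d^3 + 25*d^2 + 4*d - 20) = (d - 2)*(d - 1)*(d^4 - 4*d^3 - 9*d^2 + 16*d + 20) = (d - 2)^2*(d - 1)*(d^3 - 2*d^2 - 13*d - 10) = (d - 2)^2*(d - 1)*(d + 2)*(d^2 - 4*d - 5) = (d - 5)*(d - 2)^2*(d - 1)*(d + 2)*(d + 1)
(4) = (o - 3)*(o^3 - 8*o^2 + 19*o - 12) = (o - 4)*(o - 3)*(o^2 - 4*o + 3) = (o - 4)*(o - 3)*(o - 1)*(o - 3)
(5) = (c + 1)*(c^4 - 2*c^3 - 25*c^2 + 26*c + 120) = (c + 1)*(c + 4)*(c^3 - 6*c^2 - c + 30) = (c - 3)*(c + 1)*(c + 4)*(c^2 - 3*c - 10) = (c - 5)*(c - 3)*(c + 1)*(c + 4)*(c + 2)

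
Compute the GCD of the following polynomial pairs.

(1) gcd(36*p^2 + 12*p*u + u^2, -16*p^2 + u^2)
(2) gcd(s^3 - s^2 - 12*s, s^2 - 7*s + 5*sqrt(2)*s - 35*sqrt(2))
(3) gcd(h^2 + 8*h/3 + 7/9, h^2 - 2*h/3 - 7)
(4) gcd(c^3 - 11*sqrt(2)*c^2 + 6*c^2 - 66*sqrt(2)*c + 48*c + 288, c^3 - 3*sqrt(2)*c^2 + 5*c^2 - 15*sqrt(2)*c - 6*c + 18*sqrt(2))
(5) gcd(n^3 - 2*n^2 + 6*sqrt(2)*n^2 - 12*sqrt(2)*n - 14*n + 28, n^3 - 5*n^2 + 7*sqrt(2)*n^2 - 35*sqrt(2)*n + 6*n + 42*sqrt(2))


(1) = 1
(2) = 1
(3) = h + 7/3
(4) = gcd((c + 6)*(c - 8*sqrt(2))*(c - 3*sqrt(2)), (c - 1)*(c + 6)*(c - 3*sqrt(2))) = c^2 + c*(6 - 3*sqrt(2)) - 18*sqrt(2)
(5) = gcd((n - 2)*(n - sqrt(2))*(n + 7*sqrt(2)), (n - 3)*(n - 2)*(n + 7*sqrt(2))) = n^2 + n*(-2 + 7*sqrt(2)) - 14*sqrt(2)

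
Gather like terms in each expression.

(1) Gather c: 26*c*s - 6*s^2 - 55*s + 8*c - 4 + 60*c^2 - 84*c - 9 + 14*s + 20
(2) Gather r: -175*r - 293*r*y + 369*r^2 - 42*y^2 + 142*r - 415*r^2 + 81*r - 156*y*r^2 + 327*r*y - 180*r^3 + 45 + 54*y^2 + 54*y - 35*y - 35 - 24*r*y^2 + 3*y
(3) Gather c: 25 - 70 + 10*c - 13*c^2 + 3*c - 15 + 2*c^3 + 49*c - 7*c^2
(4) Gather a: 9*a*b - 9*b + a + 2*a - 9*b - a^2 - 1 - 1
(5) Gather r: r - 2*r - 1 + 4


(1) = 60*c^2 + c*(26*s - 76) - 6*s^2 - 41*s + 7
(2) = -180*r^3 + r^2*(-156*y - 46) + r*(-24*y^2 + 34*y + 48) + 12*y^2 + 22*y + 10
(3) = 2*c^3 - 20*c^2 + 62*c - 60
(4) = -a^2 + a*(9*b + 3) - 18*b - 2
(5) = 3 - r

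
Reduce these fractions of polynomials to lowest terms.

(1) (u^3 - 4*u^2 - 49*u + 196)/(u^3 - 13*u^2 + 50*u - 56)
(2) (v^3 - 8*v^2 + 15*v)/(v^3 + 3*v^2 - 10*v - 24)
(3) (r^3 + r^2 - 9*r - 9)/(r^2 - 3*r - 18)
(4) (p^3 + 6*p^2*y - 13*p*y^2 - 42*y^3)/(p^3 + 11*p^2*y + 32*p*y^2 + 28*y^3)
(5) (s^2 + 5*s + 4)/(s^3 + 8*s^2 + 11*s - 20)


(1) = (u + 7)/(u - 2)
(2) = (v^2 - 5*v)/(v^2 + 6*v + 8)
(3) = (r^2 - 2*r - 3)/(r - 6)
(4) = (p - 3*y)/(p + 2*y)
(5) = (s + 1)/(s^2 + 4*s - 5)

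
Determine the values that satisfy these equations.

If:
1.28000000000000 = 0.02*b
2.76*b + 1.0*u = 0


Then:
b = 64.00
u = -176.64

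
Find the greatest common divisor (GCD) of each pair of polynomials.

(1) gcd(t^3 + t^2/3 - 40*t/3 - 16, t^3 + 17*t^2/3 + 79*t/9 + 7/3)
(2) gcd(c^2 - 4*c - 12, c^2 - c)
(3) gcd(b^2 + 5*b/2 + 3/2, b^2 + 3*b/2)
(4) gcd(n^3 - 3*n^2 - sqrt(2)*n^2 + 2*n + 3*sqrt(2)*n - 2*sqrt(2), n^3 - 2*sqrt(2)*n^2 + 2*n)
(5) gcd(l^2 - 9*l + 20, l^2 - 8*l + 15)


(1) = t + 3
(2) = 1
(3) = gcd((b + 1)*(b + 3/2), b*(b + 3/2)) = b + 3/2
(4) = n - sqrt(2)
(5) = l - 5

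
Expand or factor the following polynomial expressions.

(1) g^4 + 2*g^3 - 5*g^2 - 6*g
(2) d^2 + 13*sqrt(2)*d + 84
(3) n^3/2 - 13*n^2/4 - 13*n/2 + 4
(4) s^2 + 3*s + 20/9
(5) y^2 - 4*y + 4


(1) = g*(g - 2)*(g + 1)*(g + 3)
(2) = (d + 6*sqrt(2))*(d + 7*sqrt(2))
(3) = (n/2 + 1)*(n - 8)*(n - 1/2)
(4) = (s + 4/3)*(s + 5/3)
(5) = (y - 2)^2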